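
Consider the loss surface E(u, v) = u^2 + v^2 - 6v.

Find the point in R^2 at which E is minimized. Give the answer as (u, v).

(0, 3)

E(u,v) separates as P(u) + Q(v), so its minimum is min P + min Q.
P'(u) = 2u vanishes at u ∈ {0}; Q'(v) = 2v - 6 vanishes at v ∈ {3}.
Local minima of P (where P''>0): P(0)=0. Local minima of Q: Q(3)=-9.
So the global minimum of E is P(0) + Q(3) = 0 − 9 = -9, attained at (0, 3).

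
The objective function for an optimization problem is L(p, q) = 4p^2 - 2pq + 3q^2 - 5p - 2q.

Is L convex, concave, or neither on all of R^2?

L is quadratic, so its Hessian is the constant matrix H = [[8, -2], [-2, 6]].
det(H) = 44, tr(H) = 14.
det(H) > 0 and tr(H) > 0, so H is positive definite everywhere: convex.

convex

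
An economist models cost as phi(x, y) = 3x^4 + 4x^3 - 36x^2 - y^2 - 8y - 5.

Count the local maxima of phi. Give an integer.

1

phi separates as a function of x plus a function of y, so ∇phi=0 decouples.
∂phi/∂x = 12x(x - 2)(x + 3) = 0 at x ∈ {-3, 0, 2}; ∂phi/∂y = -2(y + 4) = 0 at y ∈ {-4}.
The Hessian is diagonal: diag(phi_xx, phi_yy). Second derivatives: phi_xx(-3)=180, phi_xx(0)=-72, phi_xx(2)=120; phi_yy(-4)=-2.
Local maxima occur where both diagonal entries negative: (0, -4). Count: 1.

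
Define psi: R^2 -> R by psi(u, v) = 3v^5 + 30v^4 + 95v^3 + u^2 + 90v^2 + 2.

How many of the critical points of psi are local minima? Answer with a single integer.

2

psi separates as a function of u plus a function of v, so ∇psi=0 decouples.
∂psi/∂u = 2u = 0 at u ∈ {0}; ∂psi/∂v = 15v(v + 1)(v + 3)(v + 4) = 0 at v ∈ {-4, -3, -1, 0}.
The Hessian is diagonal: diag(psi_uu, psi_vv). Second derivatives: psi_uu(0)=2; psi_vv(-4)=-180, psi_vv(-3)=90, psi_vv(-1)=-90, psi_vv(0)=180.
Local minima occur where both diagonal entries positive: (0, -3), (0, 0). Count: 2.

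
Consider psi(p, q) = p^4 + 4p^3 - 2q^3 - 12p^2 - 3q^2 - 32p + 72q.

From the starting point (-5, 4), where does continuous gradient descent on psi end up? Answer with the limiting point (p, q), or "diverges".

psi is separable, so gradient descent decouples: p follows -∂psi/∂p, q follows -∂psi/∂q.
∂psi/∂p = 4(p - 2)(p + 1)(p + 4); at p=-5 this is -112, so p increases.
∂psi/∂q = -6(q - 3)(q + 4); at q=4 this is -48, so q increases.
The q-coordinate has no critical point in that direction and runs off to infinity.

diverges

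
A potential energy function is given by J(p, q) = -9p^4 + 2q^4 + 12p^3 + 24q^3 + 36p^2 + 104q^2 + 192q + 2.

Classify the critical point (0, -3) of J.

The mixed partial ∂²J/∂p∂q is 0, so the Hessian at any point is diag(J_pp, J_qq) = diag(36(-3p^2 + 2p + 2), 8(3q^2 + 18q + 26)).
At (0, -3): H = diag(72, -8).
The eigenvalues have opposite signs, so H is indefinite: a saddle point.

saddle point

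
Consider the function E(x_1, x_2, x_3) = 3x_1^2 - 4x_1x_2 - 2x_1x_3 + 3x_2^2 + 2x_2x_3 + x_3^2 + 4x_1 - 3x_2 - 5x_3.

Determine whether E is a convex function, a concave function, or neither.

convex

E is quadratic, so its Hessian is the constant matrix H = [[6, -4, -2], [-4, 6, 2], [-2, 2, 2]].
Leading principal minors: 6, 20, 24.
All positive ⇒ H ≻ 0 ⇒ convex.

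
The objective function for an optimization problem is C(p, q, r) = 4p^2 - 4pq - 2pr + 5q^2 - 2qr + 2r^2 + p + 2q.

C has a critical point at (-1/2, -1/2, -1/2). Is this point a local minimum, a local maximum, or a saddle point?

The Hessian is constant: H = [[8, -4, -2], [-4, 10, -2], [-2, -2, 4]].
Leading principal minors: Δ₁ = 8, Δ₂ = 64, Δ₃ = 152.
All leading minors are positive, so H is positive definite: a local minimum.

local minimum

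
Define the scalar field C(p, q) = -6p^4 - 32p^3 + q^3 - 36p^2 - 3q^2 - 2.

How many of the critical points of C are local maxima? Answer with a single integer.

C separates as a function of p plus a function of q, so ∇C=0 decouples.
∂C/∂p = -24p(p + 1)(p + 3) = 0 at p ∈ {-3, -1, 0}; ∂C/∂q = 3q(q - 2) = 0 at q ∈ {0, 2}.
The Hessian is diagonal: diag(C_pp, C_qq). Second derivatives: C_pp(-3)=-144, C_pp(-1)=48, C_pp(0)=-72; C_qq(0)=-6, C_qq(2)=6.
Local maxima occur where both diagonal entries negative: (-3, 0), (0, 0). Count: 2.

2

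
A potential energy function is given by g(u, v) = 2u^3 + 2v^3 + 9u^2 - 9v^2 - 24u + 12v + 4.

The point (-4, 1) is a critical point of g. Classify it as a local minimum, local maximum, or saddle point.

The mixed partial ∂²g/∂u∂v is 0, so the Hessian at any point is diag(g_uu, g_vv) = diag(6(2u + 3), 6(2v - 3)).
At (-4, 1): H = diag(-30, -6).
Both eigenvalues are negative, so H is negative definite: a local maximum.

local maximum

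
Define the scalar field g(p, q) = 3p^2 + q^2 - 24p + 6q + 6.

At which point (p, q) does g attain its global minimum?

(4, -3)

g(p,q) separates as A(p) + B(q) + 6, so its minimum is min A + min B + 6.
A'(p) = 6p - 24 vanishes at p ∈ {4}; B'(q) = 2q + 6 vanishes at q ∈ {-3}.
Local minima of A (where A''>0): A(4)=-48. Local minima of B: B(-3)=-9.
So the global minimum of g is A(4) + B(-3) + 6 = -48 − 9 + 6 = -51, attained at (4, -3).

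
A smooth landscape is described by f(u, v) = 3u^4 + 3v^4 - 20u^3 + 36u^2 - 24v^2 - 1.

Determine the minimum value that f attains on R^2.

f(u,v) separates as P(u) + Q(v) − 1, so its minimum is min P + min Q − 1.
P'(u) = 12u(u - 3)(u - 2) vanishes at u ∈ {0, 2, 3}; Q'(v) = 12v(v - 2)(v + 2) vanishes at v ∈ {-2, 0, 2}.
Local minima of P (where P''>0): P(0)=0, P(3)=27. Local minima of Q: Q(-2)=-48, Q(2)=-48.
So the global minimum of f is P(0) + Q(-2) − 1 = 0 − 48 − 1 = -49, attained at (0, -2).

-49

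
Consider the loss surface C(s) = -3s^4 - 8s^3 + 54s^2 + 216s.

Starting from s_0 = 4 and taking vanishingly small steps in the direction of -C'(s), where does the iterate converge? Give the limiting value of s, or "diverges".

diverges

C'(s) = -12(s - 3)(s + 2)(s + 3), so C'(4) = -504.
Gradient descent moves in the -C' direction, i.e. s is increasing.
There is no critical point above s=4, and C' keeps the same sign, so the iterate runs off to +∞.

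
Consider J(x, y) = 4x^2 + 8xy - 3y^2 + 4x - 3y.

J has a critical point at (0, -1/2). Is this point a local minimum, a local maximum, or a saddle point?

The Hessian of J is constant: H = [[8, 8], [8, -6]].
det(H) = 8·(-6) − 8² = -112.
Since det(H) < 0, H is indefinite and the critical point is a saddle point.

saddle point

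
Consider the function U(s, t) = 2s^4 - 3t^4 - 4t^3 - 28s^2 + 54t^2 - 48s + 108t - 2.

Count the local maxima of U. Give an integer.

U separates as a function of s plus a function of t, so ∇U=0 decouples.
∂U/∂s = 8(s - 3)(s + 1)(s + 2) = 0 at s ∈ {-2, -1, 3}; ∂U/∂t = -12(t - 3)(t + 1)(t + 3) = 0 at t ∈ {-3, -1, 3}.
The Hessian is diagonal: diag(U_ss, U_tt). Second derivatives: U_ss(-2)=40, U_ss(-1)=-32, U_ss(3)=160; U_tt(-3)=-144, U_tt(-1)=96, U_tt(3)=-288.
Local maxima occur where both diagonal entries negative: (-1, -3), (-1, 3). Count: 2.

2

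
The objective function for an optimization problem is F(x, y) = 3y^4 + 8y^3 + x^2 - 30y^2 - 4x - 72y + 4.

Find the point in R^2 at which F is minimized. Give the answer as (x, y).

(2, 2)

F(x,y) separates as P(x) + Q(y) + 4, so its minimum is min P + min Q + 4.
P'(x) = 2x - 4 vanishes at x ∈ {2}; Q'(y) = 12(y - 2)(y + 1)(y + 3) vanishes at y ∈ {-3, -1, 2}.
Local minima of P (where P''>0): P(2)=-4. Local minima of Q: Q(-3)=-27, Q(2)=-152.
So the global minimum of F is P(2) + Q(2) + 4 = -4 − 152 + 4 = -152, attained at (2, 2).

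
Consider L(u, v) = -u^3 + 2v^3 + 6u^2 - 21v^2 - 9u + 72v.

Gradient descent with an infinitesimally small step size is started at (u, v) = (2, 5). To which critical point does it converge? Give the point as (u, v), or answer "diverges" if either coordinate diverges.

L is separable, so gradient descent decouples: u follows -∂L/∂u, v follows -∂L/∂v.
∂L/∂u = -3(u - 3)(u - 1); at u=2 this is 3, so u decreases.
∂L/∂v = 6(v - 4)(v - 3); at v=5 this is 12, so v decreases.
u converges to its nearest critical value 1 (a local min of the u-part); v converges to 4. The iterate converges to (1, 4).

(1, 4)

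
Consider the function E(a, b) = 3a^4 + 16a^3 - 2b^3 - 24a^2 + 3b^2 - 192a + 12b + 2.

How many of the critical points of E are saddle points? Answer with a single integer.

E separates as a function of a plus a function of b, so ∇E=0 decouples.
∂E/∂a = 12(a - 2)(a + 2)(a + 4) = 0 at a ∈ {-4, -2, 2}; ∂E/∂b = -6(b - 2)(b + 1) = 0 at b ∈ {-1, 2}.
The Hessian is diagonal: diag(E_aa, E_bb). Second derivatives: E_aa(-4)=144, E_aa(-2)=-96, E_aa(2)=288; E_bb(-1)=18, E_bb(2)=-18.
Saddle points occur where the two diagonal entries have opposite signs: (-4, 2), (-2, -1), (2, 2). Count: 3.

3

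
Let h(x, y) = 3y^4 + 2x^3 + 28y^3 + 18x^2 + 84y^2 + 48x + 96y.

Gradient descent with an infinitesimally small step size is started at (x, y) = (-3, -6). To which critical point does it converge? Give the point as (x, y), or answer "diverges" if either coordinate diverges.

h is separable, so gradient descent decouples: x follows -∂h/∂x, y follows -∂h/∂y.
∂h/∂x = 6(x + 2)(x + 4); at x=-3 this is -6, so x increases.
∂h/∂y = 12(y + 1)(y + 2)(y + 4); at y=-6 this is -480, so y increases.
x converges to its nearest critical value -2 (a local min of the x-part); y converges to -4. The iterate converges to (-2, -4).

(-2, -4)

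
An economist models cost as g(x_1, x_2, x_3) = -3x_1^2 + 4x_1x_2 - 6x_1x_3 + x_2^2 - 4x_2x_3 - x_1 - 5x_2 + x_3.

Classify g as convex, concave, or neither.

neither

g is quadratic, so its Hessian is the constant matrix H = [[-6, 4, -6], [4, 2, -4], [-6, -4, 0]].
Leading principal minors: -6, -28, 216.
Neither pattern holds ⇒ H is indefinite ⇒ neither convex nor concave.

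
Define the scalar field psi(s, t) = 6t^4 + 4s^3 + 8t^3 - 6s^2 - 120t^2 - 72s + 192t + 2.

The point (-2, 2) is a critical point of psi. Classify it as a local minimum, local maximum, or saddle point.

The mixed partial ∂²psi/∂s∂t is 0, so the Hessian at any point is diag(psi_ss, psi_tt) = diag(12(2s - 1), 24(3t^2 + 2t - 10)).
At (-2, 2): H = diag(-60, 144).
The eigenvalues have opposite signs, so H is indefinite: a saddle point.

saddle point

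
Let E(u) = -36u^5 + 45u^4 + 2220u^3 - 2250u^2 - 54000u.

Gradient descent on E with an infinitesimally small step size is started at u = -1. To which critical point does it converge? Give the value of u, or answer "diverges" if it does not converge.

E'(u) = -180(u - 5)(u - 4)(u + 3)(u + 5), so E'(-1) = -43200.
Gradient descent moves in the -E' direction, i.e. u is increasing.
The nearest critical point in that direction is u = 4, where E'' = 11340 > 0 (a local minimum). The iterate converges there.

4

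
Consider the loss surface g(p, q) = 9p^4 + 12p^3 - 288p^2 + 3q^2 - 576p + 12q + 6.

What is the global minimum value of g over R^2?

g(p,q) separates as A(p) + B(q) + 6, so its minimum is min A + min B + 6.
A'(p) = 36(p - 4)(p + 1)(p + 4) vanishes at p ∈ {-4, -1, 4}; B'(q) = 6q + 12 vanishes at q ∈ {-2}.
Local minima of A (where A''>0): A(-4)=-768, A(4)=-3840. Local minima of B: B(-2)=-12.
So the global minimum of g is A(4) + B(-2) + 6 = -3840 − 12 + 6 = -3846, attained at (4, -2).

-3846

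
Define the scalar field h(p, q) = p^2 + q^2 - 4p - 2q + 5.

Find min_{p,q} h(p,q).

h(p,q) separates as A(p) + B(q) + 5, so its minimum is min A + min B + 5.
A'(p) = 2p - 4 vanishes at p ∈ {2}; B'(q) = 2q - 2 vanishes at q ∈ {1}.
Local minima of A (where A''>0): A(2)=-4. Local minima of B: B(1)=-1.
So the global minimum of h is A(2) + B(1) + 5 = -4 − 1 + 5 = 0, attained at (2, 1).

0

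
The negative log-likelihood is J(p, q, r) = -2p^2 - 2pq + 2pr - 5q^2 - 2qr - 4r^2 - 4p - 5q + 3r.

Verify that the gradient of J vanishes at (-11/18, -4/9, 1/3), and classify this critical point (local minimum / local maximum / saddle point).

local maximum

∇J = (-4p - 2q + 2r - 4, -2p - 10q - 2r - 5, 2p - 2q - 8r + 3); substituting (-11/18, -4/9, 1/3) gives ∇J = (0, 0, 0), so (-11/18, -4/9, 1/3) is indeed a critical point.
The Hessian is constant: H = [[-4, -2, 2], [-2, -10, -2], [2, -2, -8]].
Leading principal minors: Δ₁ = -4, Δ₂ = 36, Δ₃ = -216.
The minors alternate sign starting negative (−, +, −), so H is negative definite: a local maximum.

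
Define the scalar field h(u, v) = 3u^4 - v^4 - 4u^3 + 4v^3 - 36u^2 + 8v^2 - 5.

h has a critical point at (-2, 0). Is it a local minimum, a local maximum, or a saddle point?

The mixed partial ∂²h/∂u∂v is 0, so the Hessian at any point is diag(h_uu, h_vv) = diag(12(3u^2 - 2u - 6), 4(-3v^2 + 6v + 4)).
At (-2, 0): H = diag(120, 16).
Both eigenvalues are positive, so H is positive definite: a local minimum.

local minimum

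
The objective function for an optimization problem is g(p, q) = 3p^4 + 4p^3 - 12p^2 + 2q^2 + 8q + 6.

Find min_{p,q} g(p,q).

-34

g(p,q) separates as A(p) + B(q) + 6, so its minimum is min A + min B + 6.
A'(p) = 12p(p - 1)(p + 2) vanishes at p ∈ {-2, 0, 1}; B'(q) = 4q + 8 vanishes at q ∈ {-2}.
Local minima of A (where A''>0): A(-2)=-32, A(1)=-5. Local minima of B: B(-2)=-8.
So the global minimum of g is A(-2) + B(-2) + 6 = -32 − 8 + 6 = -34, attained at (-2, -2).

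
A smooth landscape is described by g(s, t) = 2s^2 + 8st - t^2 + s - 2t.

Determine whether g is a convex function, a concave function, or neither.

neither

g is quadratic, so its Hessian is the constant matrix H = [[4, 8], [8, -2]].
det(H) = -72, tr(H) = 2.
det(H) < 0, so H is indefinite: neither convex nor concave.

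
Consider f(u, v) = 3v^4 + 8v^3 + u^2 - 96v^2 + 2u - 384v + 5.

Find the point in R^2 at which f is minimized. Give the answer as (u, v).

f(u,v) separates as P(u) + Q(v) + 5, so its minimum is min P + min Q + 5.
P'(u) = 2u + 2 vanishes at u ∈ {-1}; Q'(v) = 12(v - 4)(v + 2)(v + 4) vanishes at v ∈ {-4, -2, 4}.
Local minima of P (where P''>0): P(-1)=-1. Local minima of Q: Q(-4)=256, Q(4)=-1792.
So the global minimum of f is P(-1) + Q(4) + 5 = -1 − 1792 + 5 = -1788, attained at (-1, 4).

(-1, 4)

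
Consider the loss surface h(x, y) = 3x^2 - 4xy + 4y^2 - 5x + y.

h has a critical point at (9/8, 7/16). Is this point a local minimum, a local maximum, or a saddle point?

local minimum

The Hessian of h is constant: H = [[6, -4], [-4, 8]].
det(H) = 6·8 − (-4)² = 32.
det(H) > 0 and tr(H) = 14 > 0, so H is positive definite and the point is a local minimum.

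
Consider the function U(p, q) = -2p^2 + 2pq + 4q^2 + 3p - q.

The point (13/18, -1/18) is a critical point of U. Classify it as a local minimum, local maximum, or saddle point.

The Hessian of U is constant: H = [[-4, 2], [2, 8]].
det(H) = (-4)·8 − 2² = -36.
Since det(H) < 0, H is indefinite and the critical point is a saddle point.

saddle point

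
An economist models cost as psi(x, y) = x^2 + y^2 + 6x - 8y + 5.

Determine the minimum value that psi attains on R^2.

-20

psi(x,y) separates as P(x) + Q(y) + 5, so its minimum is min P + min Q + 5.
P'(x) = 2x + 6 vanishes at x ∈ {-3}; Q'(y) = 2y - 8 vanishes at y ∈ {4}.
Local minima of P (where P''>0): P(-3)=-9. Local minima of Q: Q(4)=-16.
So the global minimum of psi is P(-3) + Q(4) + 5 = -9 − 16 + 5 = -20, attained at (-3, 4).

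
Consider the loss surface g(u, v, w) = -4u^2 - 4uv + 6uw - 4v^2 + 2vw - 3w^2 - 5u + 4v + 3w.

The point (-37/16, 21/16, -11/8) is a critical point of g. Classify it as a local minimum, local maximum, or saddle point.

The Hessian is constant: H = [[-8, -4, 6], [-4, -8, 2], [6, 2, -6]].
Leading principal minors: Δ₁ = -8, Δ₂ = 48, Δ₃ = -64.
The minors alternate sign starting negative (−, +, −), so H is negative definite: a local maximum.

local maximum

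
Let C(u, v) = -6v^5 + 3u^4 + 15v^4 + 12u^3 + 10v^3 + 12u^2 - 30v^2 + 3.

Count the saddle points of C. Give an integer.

6

C separates as a function of u plus a function of v, so ∇C=0 decouples.
∂C/∂u = 12u(u + 1)(u + 2) = 0 at u ∈ {-2, -1, 0}; ∂C/∂v = -30v(v - 2)(v - 1)(v + 1) = 0 at v ∈ {-1, 0, 1, 2}.
The Hessian is diagonal: diag(C_uu, C_vv). Second derivatives: C_uu(-2)=24, C_uu(-1)=-12, C_uu(0)=24; C_vv(-1)=180, C_vv(0)=-60, C_vv(1)=60, C_vv(2)=-180.
Saddle points occur where the two diagonal entries have opposite signs: (-2, 0), (-2, 2), (-1, -1), (-1, 1), (0, 0), (0, 2). Count: 6.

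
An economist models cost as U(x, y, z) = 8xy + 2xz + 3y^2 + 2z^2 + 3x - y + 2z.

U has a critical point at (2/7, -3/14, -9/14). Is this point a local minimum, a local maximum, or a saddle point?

saddle point

The Hessian is constant: H = [[0, 8, 2], [8, 6, 0], [2, 0, 4]].
Leading principal minors: Δ₁ = 0, Δ₂ = -64, Δ₃ = -280.
The minors fit neither the all-positive nor the alternating-sign pattern, so H is indefinite: a saddle point.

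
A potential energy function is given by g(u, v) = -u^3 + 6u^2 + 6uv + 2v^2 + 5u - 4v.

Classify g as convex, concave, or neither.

The term -u^3 is cubic, so the Hessian is not constant.
∂²g/∂u² = -6u + 12, which takes both signs as u varies (negative for sufficiently large u). A diagonal entry of the Hessian changing sign means the Hessian is neither positive- nor negative-semidefinite on all of R^2.

neither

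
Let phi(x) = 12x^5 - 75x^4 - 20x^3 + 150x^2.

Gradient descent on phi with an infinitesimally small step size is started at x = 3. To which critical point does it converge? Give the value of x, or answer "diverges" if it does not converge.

5

phi'(x) = 60x(x - 5)(x - 1)(x + 1), so phi'(3) = -2880.
Gradient descent moves in the -phi' direction, i.e. x is increasing.
The nearest critical point in that direction is x = 5, where phi'' = 7200 > 0 (a local minimum). The iterate converges there.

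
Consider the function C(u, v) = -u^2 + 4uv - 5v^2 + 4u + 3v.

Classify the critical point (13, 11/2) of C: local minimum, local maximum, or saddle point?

The Hessian of C is constant: H = [[-2, 4], [4, -10]].
det(H) = (-2)·(-10) − 4² = 4.
det(H) > 0 and tr(H) = -12 < 0, so H is negative definite and the point is a local maximum.

local maximum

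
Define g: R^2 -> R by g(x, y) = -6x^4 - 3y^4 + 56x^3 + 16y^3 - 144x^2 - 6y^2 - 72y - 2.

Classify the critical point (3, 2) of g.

The mixed partial ∂²g/∂x∂y is 0, so the Hessian at any point is diag(g_xx, g_yy) = diag(24(-3x^2 + 14x - 12), 12(-3y^2 + 8y - 1)).
At (3, 2): H = diag(72, 36).
Both eigenvalues are positive, so H is positive definite: a local minimum.

local minimum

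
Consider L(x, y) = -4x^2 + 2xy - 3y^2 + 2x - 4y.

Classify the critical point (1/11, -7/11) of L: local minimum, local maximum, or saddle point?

local maximum

The Hessian of L is constant: H = [[-8, 2], [2, -6]].
det(H) = (-8)·(-6) − 2² = 44.
det(H) > 0 and tr(H) = -14 < 0, so H is negative definite and the point is a local maximum.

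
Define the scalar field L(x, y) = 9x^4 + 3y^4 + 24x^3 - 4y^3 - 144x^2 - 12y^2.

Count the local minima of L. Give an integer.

4

L separates as a function of x plus a function of y, so ∇L=0 decouples.
∂L/∂x = 36x(x - 2)(x + 4) = 0 at x ∈ {-4, 0, 2}; ∂L/∂y = 12y(y - 2)(y + 1) = 0 at y ∈ {-1, 0, 2}.
The Hessian is diagonal: diag(L_xx, L_yy). Second derivatives: L_xx(-4)=864, L_xx(0)=-288, L_xx(2)=432; L_yy(-1)=36, L_yy(0)=-24, L_yy(2)=72.
Local minima occur where both diagonal entries positive: (-4, -1), (-4, 2), (2, -1), (2, 2). Count: 4.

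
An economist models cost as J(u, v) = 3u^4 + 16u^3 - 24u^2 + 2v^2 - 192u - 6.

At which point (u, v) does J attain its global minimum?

J(u,v) separates as P(u) + Q(v) − 6, so its minimum is min P + min Q − 6.
P'(u) = 12(u - 2)(u + 2)(u + 4) vanishes at u ∈ {-4, -2, 2}; Q'(v) = 4v vanishes at v ∈ {0}.
Local minima of P (where P''>0): P(-4)=128, P(2)=-304. Local minima of Q: Q(0)=0.
So the global minimum of J is P(2) + Q(0) − 6 = -304 + 0 − 6 = -310, attained at (2, 0).

(2, 0)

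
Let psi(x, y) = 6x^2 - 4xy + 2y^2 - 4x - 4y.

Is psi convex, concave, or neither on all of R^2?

psi is quadratic, so its Hessian is the constant matrix H = [[12, -4], [-4, 4]].
det(H) = 32, tr(H) = 16.
det(H) > 0 and tr(H) > 0, so H is positive definite everywhere: convex.

convex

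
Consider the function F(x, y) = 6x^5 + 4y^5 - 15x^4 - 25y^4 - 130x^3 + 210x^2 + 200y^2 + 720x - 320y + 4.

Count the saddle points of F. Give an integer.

F separates as a function of x plus a function of y, so ∇F=0 decouples.
∂F/∂x = 30(x - 4)(x - 2)(x + 1)(x + 3) = 0 at x ∈ {-3, -1, 2, 4}; ∂F/∂y = 20(y - 4)(y - 2)(y - 1)(y + 2) = 0 at y ∈ {-2, 1, 2, 4}.
The Hessian is diagonal: diag(F_xx, F_yy). Second derivatives: F_xx(-3)=-2100, F_xx(-1)=900, F_xx(2)=-900, F_xx(4)=2100; F_yy(-2)=-1440, F_yy(1)=180, F_yy(2)=-160, F_yy(4)=720.
Saddle points occur where the two diagonal entries have opposite signs: (-3, 1), (-3, 4), (-1, -2), (-1, 2), (2, 1), (2, 4), (4, -2), (4, 2). Count: 8.

8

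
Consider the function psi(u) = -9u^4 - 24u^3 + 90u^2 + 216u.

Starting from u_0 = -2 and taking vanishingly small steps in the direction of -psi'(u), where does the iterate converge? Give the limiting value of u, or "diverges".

-1

psi'(u) = -36(u - 2)(u + 1)(u + 3), so psi'(-2) = -144.
Gradient descent moves in the -psi' direction, i.e. u is increasing.
The nearest critical point in that direction is u = -1, where psi'' = 216 > 0 (a local minimum). The iterate converges there.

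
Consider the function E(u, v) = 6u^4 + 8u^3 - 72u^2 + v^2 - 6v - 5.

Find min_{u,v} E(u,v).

-392

E(u,v) separates as P(u) + Q(v) − 5, so its minimum is min P + min Q − 5.
P'(u) = 24u(u - 2)(u + 3) vanishes at u ∈ {-3, 0, 2}; Q'(v) = 2v - 6 vanishes at v ∈ {3}.
Local minima of P (where P''>0): P(-3)=-378, P(2)=-128. Local minima of Q: Q(3)=-9.
So the global minimum of E is P(-3) + Q(3) − 5 = -378 − 9 − 5 = -392, attained at (-3, 3).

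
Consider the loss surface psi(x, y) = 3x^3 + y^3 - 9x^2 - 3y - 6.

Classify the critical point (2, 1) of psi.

The mixed partial ∂²psi/∂x∂y is 0, so the Hessian at any point is diag(psi_xx, psi_yy) = diag(18(x - 1), 6y).
At (2, 1): H = diag(18, 6).
Both eigenvalues are positive, so H is positive definite: a local minimum.

local minimum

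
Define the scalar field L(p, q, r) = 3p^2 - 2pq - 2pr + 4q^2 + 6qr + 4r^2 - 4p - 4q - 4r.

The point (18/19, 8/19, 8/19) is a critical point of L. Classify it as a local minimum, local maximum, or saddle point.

local minimum

The Hessian is constant: H = [[6, -2, -2], [-2, 8, 6], [-2, 6, 8]].
Leading principal minors: Δ₁ = 6, Δ₂ = 44, Δ₃ = 152.
All leading minors are positive, so H is positive definite: a local minimum.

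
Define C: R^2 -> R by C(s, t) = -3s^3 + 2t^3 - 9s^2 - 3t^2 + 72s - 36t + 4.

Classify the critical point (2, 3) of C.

The mixed partial ∂²C/∂s∂t is 0, so the Hessian at any point is diag(C_ss, C_tt) = diag(-18(s + 1), 6(2t - 1)).
At (2, 3): H = diag(-54, 30).
The eigenvalues have opposite signs, so H is indefinite: a saddle point.

saddle point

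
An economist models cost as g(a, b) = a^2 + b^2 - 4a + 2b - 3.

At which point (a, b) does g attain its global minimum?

g(a,b) separates as P(a) + Q(b) − 3, so its minimum is min P + min Q − 3.
P'(a) = 2a - 4 vanishes at a ∈ {2}; Q'(b) = 2b + 2 vanishes at b ∈ {-1}.
Local minima of P (where P''>0): P(2)=-4. Local minima of Q: Q(-1)=-1.
So the global minimum of g is P(2) + Q(-1) − 3 = -4 − 1 − 3 = -8, attained at (2, -1).

(2, -1)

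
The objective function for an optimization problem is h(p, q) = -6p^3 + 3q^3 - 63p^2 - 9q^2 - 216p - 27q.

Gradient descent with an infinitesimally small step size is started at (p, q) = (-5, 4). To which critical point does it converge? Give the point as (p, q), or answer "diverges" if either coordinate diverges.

(-4, 3)

h is separable, so gradient descent decouples: p follows -∂h/∂p, q follows -∂h/∂q.
∂h/∂p = -18(p + 3)(p + 4); at p=-5 this is -36, so p increases.
∂h/∂q = 9(q - 3)(q + 1); at q=4 this is 45, so q decreases.
p converges to its nearest critical value -4 (a local min of the p-part); q converges to 3. The iterate converges to (-4, 3).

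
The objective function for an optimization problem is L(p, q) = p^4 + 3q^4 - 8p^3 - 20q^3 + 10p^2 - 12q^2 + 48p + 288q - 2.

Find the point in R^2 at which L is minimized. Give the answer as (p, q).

(-1, -2)

L(p,q) separates as A(p) + B(q) − 2, so its minimum is min A + min B − 2.
A'(p) = 4(p - 4)(p - 3)(p + 1) vanishes at p ∈ {-1, 3, 4}; B'(q) = 12(q - 4)(q - 3)(q + 2) vanishes at q ∈ {-2, 3, 4}.
Local minima of A (where A''>0): A(-1)=-29, A(4)=96. Local minima of B: B(-2)=-416, B(4)=448.
So the global minimum of L is A(-1) + B(-2) − 2 = -29 − 416 − 2 = -447, attained at (-1, -2).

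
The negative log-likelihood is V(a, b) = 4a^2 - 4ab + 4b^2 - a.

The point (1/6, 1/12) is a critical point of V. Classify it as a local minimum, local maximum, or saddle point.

The Hessian of V is constant: H = [[8, -4], [-4, 8]].
det(H) = 8·8 − (-4)² = 48.
det(H) > 0 and tr(H) = 16 > 0, so H is positive definite and the point is a local minimum.

local minimum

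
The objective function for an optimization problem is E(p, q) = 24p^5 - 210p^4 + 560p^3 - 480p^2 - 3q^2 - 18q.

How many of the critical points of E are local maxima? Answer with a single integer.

E separates as a function of p plus a function of q, so ∇E=0 decouples.
∂E/∂p = 120p(p - 4)(p - 2)(p - 1) = 0 at p ∈ {0, 1, 2, 4}; ∂E/∂q = -6(q + 3) = 0 at q ∈ {-3}.
The Hessian is diagonal: diag(E_pp, E_qq). Second derivatives: E_pp(0)=-960, E_pp(1)=360, E_pp(2)=-480, E_pp(4)=2880; E_qq(-3)=-6.
Local maxima occur where both diagonal entries negative: (0, -3), (2, -3). Count: 2.

2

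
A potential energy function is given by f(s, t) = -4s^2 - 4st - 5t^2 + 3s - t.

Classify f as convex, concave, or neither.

concave

f is quadratic, so its Hessian is the constant matrix H = [[-8, -4], [-4, -10]].
det(H) = 64, tr(H) = -18.
det(H) > 0 and tr(H) < 0, so H is negative definite everywhere: concave.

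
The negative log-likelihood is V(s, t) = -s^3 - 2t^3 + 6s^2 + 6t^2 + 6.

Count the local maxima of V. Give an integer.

1

V separates as a function of s plus a function of t, so ∇V=0 decouples.
∂V/∂s = -3s(s - 4) = 0 at s ∈ {0, 4}; ∂V/∂t = -6t(t - 2) = 0 at t ∈ {0, 2}.
The Hessian is diagonal: diag(V_ss, V_tt). Second derivatives: V_ss(0)=12, V_ss(4)=-12; V_tt(0)=12, V_tt(2)=-12.
Local maxima occur where both diagonal entries negative: (4, 2). Count: 1.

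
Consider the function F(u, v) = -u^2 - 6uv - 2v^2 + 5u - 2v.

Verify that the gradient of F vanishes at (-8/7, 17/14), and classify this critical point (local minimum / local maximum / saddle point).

saddle point

∇F = (-2u - 6v + 5, -6u - 4v - 2); substituting (-8/7, 17/14) gives ∇F = (0, 0), so (-8/7, 17/14) is indeed a critical point.
The Hessian of F is constant: H = [[-2, -6], [-6, -4]].
det(H) = (-2)·(-4) − (-6)² = -28.
Since det(H) < 0, H is indefinite and the critical point is a saddle point.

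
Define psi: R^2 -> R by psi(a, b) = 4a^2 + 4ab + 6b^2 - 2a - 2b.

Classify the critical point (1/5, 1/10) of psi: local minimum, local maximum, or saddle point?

The Hessian of psi is constant: H = [[8, 4], [4, 12]].
det(H) = 8·12 − 4² = 80.
det(H) > 0 and tr(H) = 20 > 0, so H is positive definite and the point is a local minimum.

local minimum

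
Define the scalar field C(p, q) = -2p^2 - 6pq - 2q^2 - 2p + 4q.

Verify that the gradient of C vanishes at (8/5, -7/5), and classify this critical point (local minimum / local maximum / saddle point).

saddle point

∇C = (-4p - 6q - 2, -6p - 4q + 4); substituting (8/5, -7/5) gives ∇C = (0, 0), so (8/5, -7/5) is indeed a critical point.
The Hessian of C is constant: H = [[-4, -6], [-6, -4]].
det(H) = (-4)·(-4) − (-6)² = -20.
Since det(H) < 0, H is indefinite and the critical point is a saddle point.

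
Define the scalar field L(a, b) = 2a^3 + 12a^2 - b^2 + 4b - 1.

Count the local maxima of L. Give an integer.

1

L separates as a function of a plus a function of b, so ∇L=0 decouples.
∂L/∂a = 6a(a + 4) = 0 at a ∈ {-4, 0}; ∂L/∂b = -2(b - 2) = 0 at b ∈ {2}.
The Hessian is diagonal: diag(L_aa, L_bb). Second derivatives: L_aa(-4)=-24, L_aa(0)=24; L_bb(2)=-2.
Local maxima occur where both diagonal entries negative: (-4, 2). Count: 1.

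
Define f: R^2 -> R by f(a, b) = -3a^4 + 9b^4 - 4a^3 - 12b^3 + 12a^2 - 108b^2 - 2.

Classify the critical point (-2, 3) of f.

The mixed partial ∂²f/∂a∂b is 0, so the Hessian at any point is diag(f_aa, f_bb) = diag(12(-3a^2 - 2a + 2), 36(3b^2 - 2b - 6)).
At (-2, 3): H = diag(-72, 540).
The eigenvalues have opposite signs, so H is indefinite: a saddle point.

saddle point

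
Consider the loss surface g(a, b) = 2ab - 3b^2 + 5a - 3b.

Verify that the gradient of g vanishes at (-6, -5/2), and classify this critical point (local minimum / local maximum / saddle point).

∇g = (2b + 5, 2a - 6b - 3); substituting (-6, -5/2) gives ∇g = (0, 0), so (-6, -5/2) is indeed a critical point.
The Hessian of g is constant: H = [[0, 2], [2, -6]].
det(H) = 0·(-6) − 2² = -4.
Since det(H) < 0, H is indefinite and the critical point is a saddle point.

saddle point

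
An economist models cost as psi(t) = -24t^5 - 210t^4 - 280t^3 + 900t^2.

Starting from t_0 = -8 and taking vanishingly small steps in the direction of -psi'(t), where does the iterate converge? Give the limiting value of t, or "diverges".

psi'(t) = -120t(t - 1)(t + 3)(t + 5), so psi'(-8) = -129600.
Gradient descent moves in the -psi' direction, i.e. t is increasing.
The nearest critical point in that direction is t = -5, where psi'' = 7200 > 0 (a local minimum). The iterate converges there.

-5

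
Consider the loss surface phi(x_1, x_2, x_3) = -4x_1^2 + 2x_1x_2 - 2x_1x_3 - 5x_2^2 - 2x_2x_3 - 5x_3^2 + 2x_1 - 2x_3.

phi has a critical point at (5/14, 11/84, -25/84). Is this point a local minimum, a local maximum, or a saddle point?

local maximum

The Hessian is constant: H = [[-8, 2, -2], [2, -10, -2], [-2, -2, -10]].
Leading principal minors: Δ₁ = -8, Δ₂ = 76, Δ₃ = -672.
The minors alternate sign starting negative (−, +, −), so H is negative definite: a local maximum.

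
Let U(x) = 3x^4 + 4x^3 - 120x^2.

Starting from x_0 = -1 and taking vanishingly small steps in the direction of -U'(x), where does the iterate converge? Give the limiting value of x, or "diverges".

-5

U'(x) = 12x(x - 4)(x + 5), so U'(-1) = 240.
Gradient descent moves in the -U' direction, i.e. x is decreasing.
The nearest critical point in that direction is x = -5, where U'' = 540 > 0 (a local minimum). The iterate converges there.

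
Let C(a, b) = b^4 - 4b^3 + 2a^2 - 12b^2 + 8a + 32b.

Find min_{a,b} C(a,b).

-72

C(a,b) separates as P(a) + Q(b), so its minimum is min P + min Q.
P'(a) = 4a + 8 vanishes at a ∈ {-2}; Q'(b) = 4(b - 4)(b - 1)(b + 2) vanishes at b ∈ {-2, 1, 4}.
Local minima of P (where P''>0): P(-2)=-8. Local minima of Q: Q(-2)=-64, Q(4)=-64.
So the global minimum of C is P(-2) + Q(-2) = -8 − 64 = -72, attained at (-2, -2).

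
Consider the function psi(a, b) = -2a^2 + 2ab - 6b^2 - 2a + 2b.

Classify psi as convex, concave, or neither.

psi is quadratic, so its Hessian is the constant matrix H = [[-4, 2], [2, -12]].
det(H) = 44, tr(H) = -16.
det(H) > 0 and tr(H) < 0, so H is negative definite everywhere: concave.

concave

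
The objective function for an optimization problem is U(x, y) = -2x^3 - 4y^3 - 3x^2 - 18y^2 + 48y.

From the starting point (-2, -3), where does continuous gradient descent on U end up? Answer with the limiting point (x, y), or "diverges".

(-1, -4)

U is separable, so gradient descent decouples: x follows -∂U/∂x, y follows -∂U/∂y.
∂U/∂x = -6x(x + 1); at x=-2 this is -12, so x increases.
∂U/∂y = -12(y - 1)(y + 4); at y=-3 this is 48, so y decreases.
x converges to its nearest critical value -1 (a local min of the x-part); y converges to -4. The iterate converges to (-1, -4).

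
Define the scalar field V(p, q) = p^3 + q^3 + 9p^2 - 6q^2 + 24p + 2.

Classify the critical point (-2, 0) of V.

saddle point

The mixed partial ∂²V/∂p∂q is 0, so the Hessian at any point is diag(V_pp, V_qq) = diag(6(p + 3), 6(q - 2)).
At (-2, 0): H = diag(6, -12).
The eigenvalues have opposite signs, so H is indefinite: a saddle point.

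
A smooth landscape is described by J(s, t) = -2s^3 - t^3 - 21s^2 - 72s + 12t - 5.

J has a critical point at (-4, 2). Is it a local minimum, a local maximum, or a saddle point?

saddle point

The mixed partial ∂²J/∂s∂t is 0, so the Hessian at any point is diag(J_ss, J_tt) = diag(-6(2s + 7), -6t).
At (-4, 2): H = diag(6, -12).
The eigenvalues have opposite signs, so H is indefinite: a saddle point.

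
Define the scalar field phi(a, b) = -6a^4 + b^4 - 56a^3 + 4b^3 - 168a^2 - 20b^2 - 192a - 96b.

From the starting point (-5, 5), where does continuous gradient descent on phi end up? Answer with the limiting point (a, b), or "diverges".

diverges

phi is separable, so gradient descent decouples: a follows -∂phi/∂a, b follows -∂phi/∂b.
∂phi/∂a = -24(a + 1)(a + 2)(a + 4); at a=-5 this is 288, so a decreases.
∂phi/∂b = 4(b - 3)(b + 2)(b + 4); at b=5 this is 504, so b decreases.
The a-coordinate has no critical point in that direction and runs off to infinity.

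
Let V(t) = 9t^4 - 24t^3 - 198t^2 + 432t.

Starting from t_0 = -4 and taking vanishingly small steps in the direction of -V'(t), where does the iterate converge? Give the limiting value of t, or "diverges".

-3

V'(t) = 36(t - 4)(t - 1)(t + 3), so V'(-4) = -1440.
Gradient descent moves in the -V' direction, i.e. t is increasing.
The nearest critical point in that direction is t = -3, where V'' = 1008 > 0 (a local minimum). The iterate converges there.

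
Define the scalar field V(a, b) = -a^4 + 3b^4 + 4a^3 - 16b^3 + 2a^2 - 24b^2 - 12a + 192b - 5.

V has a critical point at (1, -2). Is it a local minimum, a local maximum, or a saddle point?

local minimum

The mixed partial ∂²V/∂a∂b is 0, so the Hessian at any point is diag(V_aa, V_bb) = diag(4(-3a^2 + 6a + 1), 12(3b^2 - 8b - 4)).
At (1, -2): H = diag(16, 288).
Both eigenvalues are positive, so H is positive definite: a local minimum.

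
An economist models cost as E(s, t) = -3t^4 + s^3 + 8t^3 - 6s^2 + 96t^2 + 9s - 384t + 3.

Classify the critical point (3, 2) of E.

The mixed partial ∂²E/∂s∂t is 0, so the Hessian at any point is diag(E_ss, E_tt) = diag(6(s - 2), 12(-3t^2 + 4t + 16)).
At (3, 2): H = diag(6, 144).
Both eigenvalues are positive, so H is positive definite: a local minimum.

local minimum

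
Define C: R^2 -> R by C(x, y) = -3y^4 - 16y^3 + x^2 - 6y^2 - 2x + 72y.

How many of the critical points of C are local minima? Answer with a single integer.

1

C separates as a function of x plus a function of y, so ∇C=0 decouples.
∂C/∂x = 2(x - 1) = 0 at x ∈ {1}; ∂C/∂y = -12(y - 1)(y + 2)(y + 3) = 0 at y ∈ {-3, -2, 1}.
The Hessian is diagonal: diag(C_xx, C_yy). Second derivatives: C_xx(1)=2; C_yy(-3)=-48, C_yy(-2)=36, C_yy(1)=-144.
Local minima occur where both diagonal entries positive: (1, -2). Count: 1.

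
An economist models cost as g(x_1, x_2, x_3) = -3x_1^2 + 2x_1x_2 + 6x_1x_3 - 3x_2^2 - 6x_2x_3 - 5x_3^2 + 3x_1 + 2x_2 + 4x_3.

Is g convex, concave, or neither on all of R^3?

g is quadratic, so its Hessian is the constant matrix H = [[-6, 2, 6], [2, -6, -6], [6, -6, -10]].
Leading principal minors: -6, 32, -32.
Signs alternate −, +, − ⇒ H ≺ 0 ⇒ concave.

concave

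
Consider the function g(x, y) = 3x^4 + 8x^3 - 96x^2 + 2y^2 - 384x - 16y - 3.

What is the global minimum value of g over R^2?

g(x,y) separates as P(x) + Q(y) − 3, so its minimum is min P + min Q − 3.
P'(x) = 12(x - 4)(x + 2)(x + 4) vanishes at x ∈ {-4, -2, 4}; Q'(y) = 4y - 16 vanishes at y ∈ {4}.
Local minima of P (where P''>0): P(-4)=256, P(4)=-1792. Local minima of Q: Q(4)=-32.
So the global minimum of g is P(4) + Q(4) − 3 = -1792 − 32 − 3 = -1827, attained at (4, 4).

-1827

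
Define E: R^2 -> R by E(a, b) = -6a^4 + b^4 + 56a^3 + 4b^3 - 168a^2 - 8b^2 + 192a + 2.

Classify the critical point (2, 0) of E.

The mixed partial ∂²E/∂a∂b is 0, so the Hessian at any point is diag(E_aa, E_bb) = diag(24(-3a^2 + 14a - 14), 4(3b^2 + 6b - 4)).
At (2, 0): H = diag(48, -16).
The eigenvalues have opposite signs, so H is indefinite: a saddle point.

saddle point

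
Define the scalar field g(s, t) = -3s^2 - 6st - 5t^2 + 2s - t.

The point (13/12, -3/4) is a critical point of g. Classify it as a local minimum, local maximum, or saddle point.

The Hessian of g is constant: H = [[-6, -6], [-6, -10]].
det(H) = (-6)·(-10) − (-6)² = 24.
det(H) > 0 and tr(H) = -16 < 0, so H is negative definite and the point is a local maximum.

local maximum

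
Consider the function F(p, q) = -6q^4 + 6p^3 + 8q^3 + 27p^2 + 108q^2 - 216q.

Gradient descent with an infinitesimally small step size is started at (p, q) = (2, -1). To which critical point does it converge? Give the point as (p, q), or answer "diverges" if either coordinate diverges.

(0, 1)

F is separable, so gradient descent decouples: p follows -∂F/∂p, q follows -∂F/∂q.
∂F/∂p = 18p(p + 3); at p=2 this is 180, so p decreases.
∂F/∂q = -24(q - 3)(q - 1)(q + 3); at q=-1 this is -384, so q increases.
p converges to its nearest critical value 0 (a local min of the p-part); q converges to 1. The iterate converges to (0, 1).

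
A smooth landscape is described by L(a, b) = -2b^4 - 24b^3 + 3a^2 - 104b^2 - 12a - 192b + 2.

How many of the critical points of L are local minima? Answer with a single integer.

L separates as a function of a plus a function of b, so ∇L=0 decouples.
∂L/∂a = 6(a - 2) = 0 at a ∈ {2}; ∂L/∂b = -8(b + 2)(b + 3)(b + 4) = 0 at b ∈ {-4, -3, -2}.
The Hessian is diagonal: diag(L_aa, L_bb). Second derivatives: L_aa(2)=6; L_bb(-4)=-16, L_bb(-3)=8, L_bb(-2)=-16.
Local minima occur where both diagonal entries positive: (2, -3). Count: 1.

1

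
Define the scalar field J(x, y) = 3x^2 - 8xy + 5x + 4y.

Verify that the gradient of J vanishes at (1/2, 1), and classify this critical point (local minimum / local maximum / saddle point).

∇J = (6x - 8y + 5, -8x + 4); substituting (1/2, 1) gives ∇J = (0, 0), so (1/2, 1) is indeed a critical point.
The Hessian of J is constant: H = [[6, -8], [-8, 0]].
det(H) = 6·0 − (-8)² = -64.
Since det(H) < 0, H is indefinite and the critical point is a saddle point.

saddle point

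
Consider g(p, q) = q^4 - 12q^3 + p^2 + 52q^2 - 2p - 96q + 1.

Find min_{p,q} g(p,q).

-64

g(p,q) separates as A(p) + B(q) + 1, so its minimum is min A + min B + 1.
A'(p) = 2p - 2 vanishes at p ∈ {1}; B'(q) = 4(q - 4)(q - 3)(q - 2) vanishes at q ∈ {2, 3, 4}.
Local minima of A (where A''>0): A(1)=-1. Local minima of B: B(2)=-64, B(4)=-64.
So the global minimum of g is A(1) + B(2) + 1 = -1 − 64 + 1 = -64, attained at (1, 2).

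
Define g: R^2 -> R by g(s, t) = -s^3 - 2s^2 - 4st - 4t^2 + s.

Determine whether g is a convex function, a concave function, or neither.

neither

The term -s^3 is cubic, so the Hessian is not constant.
∂²g/∂s² = -6s - 4, which takes both signs as s varies (negative for sufficiently large s). A diagonal entry of the Hessian changing sign means the Hessian is neither positive- nor negative-semidefinite on all of R^2.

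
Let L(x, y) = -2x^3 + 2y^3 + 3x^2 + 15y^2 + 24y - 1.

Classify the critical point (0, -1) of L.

local minimum

The mixed partial ∂²L/∂x∂y is 0, so the Hessian at any point is diag(L_xx, L_yy) = diag(6(-2x + 1), 6(2y + 5)).
At (0, -1): H = diag(6, 18).
Both eigenvalues are positive, so H is positive definite: a local minimum.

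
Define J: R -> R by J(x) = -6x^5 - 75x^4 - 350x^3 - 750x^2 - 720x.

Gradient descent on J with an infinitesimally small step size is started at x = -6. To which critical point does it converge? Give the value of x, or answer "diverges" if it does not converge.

-4

J'(x) = -30(x + 1)(x + 2)(x + 3)(x + 4), so J'(-6) = -3600.
Gradient descent moves in the -J' direction, i.e. x is increasing.
The nearest critical point in that direction is x = -4, where J'' = 180 > 0 (a local minimum). The iterate converges there.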